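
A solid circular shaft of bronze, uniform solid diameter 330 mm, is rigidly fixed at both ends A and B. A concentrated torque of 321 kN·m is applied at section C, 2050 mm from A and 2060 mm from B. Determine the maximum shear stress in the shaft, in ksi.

With uniform GJ and both ends fixed, compatibility θ_AC = θ_CB gives T_A·a = T_B·b, together with T_A + T_B = T₀.
T_A = T₀·b/(a+b) = 321000·2060/4110 = 160900 N·m; T_B = 160100 N·m.
τ in each portion: τ_AC = 2.28×10^7 Pa, τ_CB = 2.27×10^7 Pa; maximum is in AC.
τ_max = T_AC·r/J = 160900·0.165/1.16×10^-3 = 2.280×10^7 Pa.

3.31 ksi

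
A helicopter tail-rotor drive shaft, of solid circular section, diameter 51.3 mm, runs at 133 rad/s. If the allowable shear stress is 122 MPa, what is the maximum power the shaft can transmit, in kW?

J = πd⁴/32 = π(0.0513)⁴/32 = 6.799×10^-7 m⁴.
T_max = τ_allow·J/r = 1.22×10^8 × 6.799×10^-7 / 0.0256 = 3234 N·m.
ω = 133 rad/s, so P_max = T_max·ω = 4.301×10^5 W.

430 kW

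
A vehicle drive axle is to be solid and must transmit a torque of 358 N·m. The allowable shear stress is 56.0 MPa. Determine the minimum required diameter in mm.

For a solid shaft τ_max = 16T/(πd³), so d = (16T/(π τ_allow))^(1/3) = (16·358.0/(π·5.60×10^7))^(1/3) = 0.03193 m.

31.9 mm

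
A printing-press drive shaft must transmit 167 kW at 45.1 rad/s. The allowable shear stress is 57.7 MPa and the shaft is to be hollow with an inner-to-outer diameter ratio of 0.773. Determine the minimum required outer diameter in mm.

79.8 mm

ω = 45.1 rad/s, so T = P/ω = 167×10³ / 45.10 = 3703 N·m.
For a hollow shaft with d_i/d_o = 0.773: τ_max = 16T/(π d_o³ (1−k⁴)), so d_o = [16T/(π τ_allow (1−k⁴))]^(1/3) = [16·3703/(π·5.77×10^7·0.6430)]^(1/3) = 0.07981 m.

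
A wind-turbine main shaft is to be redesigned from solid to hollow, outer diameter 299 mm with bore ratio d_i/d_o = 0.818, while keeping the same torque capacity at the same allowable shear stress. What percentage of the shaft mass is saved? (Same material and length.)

Equal τ_max and T ⇒ the solid shaft needs d_s³ = d_o³(1−k⁴), so d_s = 299·(1−0.818⁴)^(1/3) = 245.3 mm.
Area ratio A_h/A_s = d_o²(1−k²)/d_s² = (1−k²)/(1−k⁴)^(2/3) = 0.4915.
Mass saving = 1 − 0.4915 = 50.8 %.

50.8 %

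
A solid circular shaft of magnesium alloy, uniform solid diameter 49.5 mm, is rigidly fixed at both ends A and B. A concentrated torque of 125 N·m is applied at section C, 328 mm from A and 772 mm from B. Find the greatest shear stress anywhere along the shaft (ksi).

0.534 ksi

With uniform GJ and both ends fixed, compatibility θ_AC = θ_CB gives T_A·a = T_B·b, together with T_A + T_B = T₀.
T_A = T₀·b/(a+b) = 125.0·772/1100 = 87.73 N·m; T_B = 37.27 N·m.
τ in each portion: τ_AC = 3.68×10^6 Pa, τ_CB = 1.57×10^6 Pa; maximum is in AC.
τ_max = T_AC·r/J = 87.73·0.0248/5.89×10^-7 = 3.684×10^6 Pa.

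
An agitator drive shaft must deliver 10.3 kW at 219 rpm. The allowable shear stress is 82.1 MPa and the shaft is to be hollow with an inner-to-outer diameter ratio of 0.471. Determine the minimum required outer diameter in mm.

30.8 mm

ω = 2π·219/60 = 22.93 rad/s, so T = P/ω = 10.3×10³ / 22.93 = 449.1 N·m.
For a hollow shaft with d_i/d_o = 0.471: τ_max = 16T/(π d_o³ (1−k⁴)), so d_o = [16T/(π τ_allow (1−k⁴))]^(1/3) = [16·449.1/(π·8.21×10^7·0.9508)]^(1/3) = 0.03083 m.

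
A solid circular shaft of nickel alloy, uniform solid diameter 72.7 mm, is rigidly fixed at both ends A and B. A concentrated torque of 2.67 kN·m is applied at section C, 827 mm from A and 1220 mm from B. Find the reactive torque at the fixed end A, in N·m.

1590 N·m

With uniform GJ and both ends fixed, compatibility θ_AC = θ_CB gives T_A·a = T_B·b, together with T_A + T_B = T₀.
T_A = T₀·b/(a+b) = 2670·1220/2047 = 1591 N·m; T_B = 1079 N·m.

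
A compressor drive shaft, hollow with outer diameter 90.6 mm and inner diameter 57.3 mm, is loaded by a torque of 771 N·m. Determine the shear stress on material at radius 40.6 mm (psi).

J = π(d_o⁴ − d_i⁴)/32 = π(0.0906⁴ − 0.0573⁴)/32 = 5.556×10^-6 m⁴.
Shear stress varies linearly with radius: τ = T·r/J = 771.0 × 0.0406 / 5.556×10^-6 = 5.634×10^6 Pa.

817 psi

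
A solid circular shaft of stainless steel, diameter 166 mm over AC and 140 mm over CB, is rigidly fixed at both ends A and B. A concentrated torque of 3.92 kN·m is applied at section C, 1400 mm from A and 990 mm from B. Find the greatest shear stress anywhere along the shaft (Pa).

3.03e6 Pa

Compatibility: T_A·a/J_AC = T_B·b/J_CB with T_A + T_B = T₀.
J_AC = 7.45×10^-5 m⁴, J_CB = 3.77×10^-5 m⁴, so T_A = T₀·(J_AC/a)/((J_AC/a)+(J_CB/b)) = 2285 N·m, T_B = 1635 N·m.
τ in each portion: τ_AC = 2.54×10^6 Pa, τ_CB = 3.03×10^6 Pa; maximum is in CB.
τ_max = T_CB·r/J = 1635·0.0700/3.77×10^-5 = 3.034×10^6 Pa.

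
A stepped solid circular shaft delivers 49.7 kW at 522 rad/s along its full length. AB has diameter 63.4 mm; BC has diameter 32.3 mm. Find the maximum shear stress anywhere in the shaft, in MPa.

ω = 522 rad/s, so T = P/ω = 49.7×10³ / 522.0 = 95.21 N·m.
Under the same torque, τ_max = 16T/(πd³) is largest where d is smallest — segment BC (d = 32.3 mm).
τ_max = 16·95.21/(π·(0.0323)³) = 1.439×10^7 Pa.

14.4 MPa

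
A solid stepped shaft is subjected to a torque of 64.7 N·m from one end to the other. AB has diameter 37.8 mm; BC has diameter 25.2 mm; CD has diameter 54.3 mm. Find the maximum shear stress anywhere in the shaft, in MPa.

20.6 MPa

Under the same torque, τ_max = 16T/(πd³) is largest where d is smallest — segment BC (d = 25.2 mm).
τ_max = 16·64.70/(π·(0.0252)³) = 2.059×10^7 Pa.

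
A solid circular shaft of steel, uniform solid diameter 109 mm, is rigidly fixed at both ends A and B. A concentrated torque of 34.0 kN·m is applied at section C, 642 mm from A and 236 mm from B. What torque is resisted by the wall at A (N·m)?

9140 N·m

With uniform GJ and both ends fixed, compatibility θ_AC = θ_CB gives T_A·a = T_B·b, together with T_A + T_B = T₀.
T_A = T₀·b/(a+b) = 34000·236/878.0 = 9139 N·m; T_B = 24860 N·m.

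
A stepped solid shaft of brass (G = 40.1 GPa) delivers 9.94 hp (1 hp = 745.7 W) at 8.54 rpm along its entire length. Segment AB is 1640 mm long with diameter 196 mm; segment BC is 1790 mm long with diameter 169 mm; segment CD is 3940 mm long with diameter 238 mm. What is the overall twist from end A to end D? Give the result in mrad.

9.54 mrad

ω = 2π·8.54/60 = 0.8943 rad/s, so T = P/ω = 9.94×745.7 / 0.8943 = 8288 N·m.
J_AB = π(0.196)⁴/32 = 1.45×10^-4 m⁴; J_BC = π(0.169)⁴/32 = 8.01×10^-5 m⁴; J_CD = π(0.238)⁴/32 = 3.15×10^-4 m⁴.
θ = (T/G)·Σ L_i/J_i = (8288/40.1×10⁹)·(1.64/1.45×10^-4 + 1.79/8.01×10^-5 + 3.94/3.15×10^-4) = 9.545×10^-3 rad.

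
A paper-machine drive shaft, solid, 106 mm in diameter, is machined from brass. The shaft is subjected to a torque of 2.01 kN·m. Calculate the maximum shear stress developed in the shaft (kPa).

J = πd⁴/32 = π(0.106)⁴/32 = 1.239×10^-5 m⁴.
τ_max = T·r/J = 2010 × 0.0530 / 1.239×10^-5 = 8.595×10^6 Pa.

8600 kPa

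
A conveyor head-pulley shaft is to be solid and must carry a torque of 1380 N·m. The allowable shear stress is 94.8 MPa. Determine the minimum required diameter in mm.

42.0 mm

For a solid shaft τ_max = 16T/(πd³), so d = (16T/(π τ_allow))^(1/3) = (16·1380/(π·9.48×10^7))^(1/3) = 0.04201 m.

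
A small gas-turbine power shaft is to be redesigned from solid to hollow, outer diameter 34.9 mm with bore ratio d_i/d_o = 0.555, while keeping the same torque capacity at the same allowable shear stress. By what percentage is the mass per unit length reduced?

26.0 %

Equal τ_max and T ⇒ the solid shaft needs d_s³ = d_o³(1−k⁴), so d_s = 34.9·(1−0.555⁴)^(1/3) = 33.76 mm.
Area ratio A_h/A_s = d_o²(1−k²)/d_s² = (1−k²)/(1−k⁴)^(2/3) = 0.7395.
Mass saving = 1 − 0.7395 = 26.0 %.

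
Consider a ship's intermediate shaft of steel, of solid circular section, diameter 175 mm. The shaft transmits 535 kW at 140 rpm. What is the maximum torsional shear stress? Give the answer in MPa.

34.7 MPa

ω = 2π·140/60 = 14.66 rad/s, so T = P/ω = 535×10³ / 14.66 = 36490 N·m.
J = πd⁴/32 = π(0.175)⁴/32 = 9.208×10^-5 m⁴.
τ_max = T·r/J = 36490 × 0.0875 / 9.208×10^-5 = 3.468×10^7 Pa.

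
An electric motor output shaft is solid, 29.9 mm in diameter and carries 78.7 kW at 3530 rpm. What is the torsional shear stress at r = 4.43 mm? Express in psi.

1740 psi

ω = 2π·3530/60 = 369.7 rad/s, so T = P/ω = 78.7×10³ / 369.7 = 212.9 N·m.
J = πd⁴/32 = π(0.0299)⁴/32 = 7.847×10^-8 m⁴.
Shear stress varies linearly with radius: τ = T·r/J = 212.9 × 0.00443 / 7.847×10^-8 = 1.202×10^7 Pa.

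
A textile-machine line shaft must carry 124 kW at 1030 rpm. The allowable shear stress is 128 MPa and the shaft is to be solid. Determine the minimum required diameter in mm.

35.8 mm

ω = 2π·1030/60 = 107.9 rad/s, so T = P/ω = 124×10³ / 107.9 = 1150 N·m.
For a solid shaft τ_max = 16T/(πd³), so d = (16T/(π τ_allow))^(1/3) = (16·1150/(π·1.28×10^8))^(1/3) = 0.03576 m.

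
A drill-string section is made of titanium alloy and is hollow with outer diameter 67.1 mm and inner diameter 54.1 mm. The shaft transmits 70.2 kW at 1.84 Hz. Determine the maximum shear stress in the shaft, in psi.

25700 psi

ω = 2π·1.84 = 11.56 rad/s, so T = P/ω = 70.2×10³ / 11.56 = 6072 N·m.
J = π(d_o⁴ − d_i⁴)/32 = π(0.0671⁴ − 0.0541⁴)/32 = 1.149×10^-6 m⁴.
τ_max = T·r/J = 6072 × 0.0335 / 1.149×10^-6 = 1.773×10^8 Pa.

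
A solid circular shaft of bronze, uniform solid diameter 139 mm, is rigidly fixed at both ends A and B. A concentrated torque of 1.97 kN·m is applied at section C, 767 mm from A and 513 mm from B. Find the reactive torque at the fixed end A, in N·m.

790 N·m

With uniform GJ and both ends fixed, compatibility θ_AC = θ_CB gives T_A·a = T_B·b, together with T_A + T_B = T₀.
T_A = T₀·b/(a+b) = 1970·513/1280 = 789.5 N·m; T_B = 1180 N·m.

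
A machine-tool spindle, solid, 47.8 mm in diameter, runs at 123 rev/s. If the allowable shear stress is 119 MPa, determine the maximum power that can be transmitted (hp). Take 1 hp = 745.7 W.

J = πd⁴/32 = π(0.0478)⁴/32 = 5.125×10^-7 m⁴.
T_max = τ_allow·J/r = 1.19×10^8 × 5.125×10^-7 / 0.0239 = 2552 N·m.
ω = 2π·123 = 772.8 rad/s, so P_max = T_max·ω = 1.972×10^6 W.

2640 hp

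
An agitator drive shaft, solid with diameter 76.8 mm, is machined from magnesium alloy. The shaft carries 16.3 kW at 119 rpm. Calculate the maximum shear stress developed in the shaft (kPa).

14700 kPa

ω = 2π·119/60 = 12.46 rad/s, so T = P/ω = 16.3×10³ / 12.46 = 1308 N·m.
J = πd⁴/32 = π(0.0768)⁴/32 = 3.415×10^-6 m⁴.
τ_max = T·r/J = 1308 × 0.0384 / 3.415×10^-6 = 1.471×10^7 Pa.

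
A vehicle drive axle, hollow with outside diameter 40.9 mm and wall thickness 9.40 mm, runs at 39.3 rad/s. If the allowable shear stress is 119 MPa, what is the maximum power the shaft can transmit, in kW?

57.5 kW

J = π(d_o⁴ − d_i⁴)/32 = π(0.0409⁴ − 0.0221⁴)/32 = 2.513×10^-7 m⁴.
T_max = τ_allow·J/r = 1.19×10^8 × 2.513×10^-7 / 0.0204 = 1462 N·m.
ω = 39.3 rad/s, so P_max = T_max·ω = 5.747×10^4 W.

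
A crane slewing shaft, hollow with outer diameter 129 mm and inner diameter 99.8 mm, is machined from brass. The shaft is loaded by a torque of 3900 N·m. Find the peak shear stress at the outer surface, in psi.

2090 psi

J = π(d_o⁴ − d_i⁴)/32 = π(0.129⁴ − 0.0998⁴)/32 = 1.745×10^-5 m⁴.
τ_max = T·r/J = 3900 × 0.0645 / 1.745×10^-5 = 1.442×10^7 Pa.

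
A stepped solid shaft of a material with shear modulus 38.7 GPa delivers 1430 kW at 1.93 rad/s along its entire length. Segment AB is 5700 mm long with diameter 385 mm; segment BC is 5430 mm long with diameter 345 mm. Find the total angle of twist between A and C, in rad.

ω = 1.93 rad/s, so T = P/ω = 1430×10³ / 1.930 = 740900 N·m.
J_AB = π(0.385)⁴/32 = 2.16×10^-3 m⁴; J_BC = π(0.345)⁴/32 = 1.39×10^-3 m⁴.
θ = (T/G)·Σ L_i/J_i = (740900/38.7×10⁹)·(5.70/2.16×10^-3 + 5.43/1.39×10^-3) = 0.1253 rad.

0.125 rad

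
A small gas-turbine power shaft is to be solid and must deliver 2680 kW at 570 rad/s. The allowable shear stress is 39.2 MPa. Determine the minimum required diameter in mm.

ω = 570 rad/s, so T = P/ω = 2680×10³ / 570.0 = 4702 N·m.
For a solid shaft τ_max = 16T/(πd³), so d = (16T/(π τ_allow))^(1/3) = (16·4702/(π·3.92×10^7))^(1/3) = 0.08485 m.

84.8 mm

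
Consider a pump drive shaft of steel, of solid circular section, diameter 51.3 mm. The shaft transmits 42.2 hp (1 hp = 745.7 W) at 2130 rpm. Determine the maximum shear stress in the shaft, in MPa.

5.32 MPa

ω = 2π·2130/60 = 223.1 rad/s, so T = P/ω = 42.2×745.7 / 223.1 = 141.1 N·m.
J = πd⁴/32 = π(0.0513)⁴/32 = 6.799×10^-7 m⁴.
τ_max = T·r/J = 141.1 × 0.0256 / 6.799×10^-7 = 5.322×10^6 Pa.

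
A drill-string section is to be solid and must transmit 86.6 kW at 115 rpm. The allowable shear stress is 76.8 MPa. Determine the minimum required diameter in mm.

ω = 2π·115/60 = 12.04 rad/s, so T = P/ω = 86.6×10³ / 12.04 = 7191 N·m.
For a solid shaft τ_max = 16T/(πd³), so d = (16T/(π τ_allow))^(1/3) = (16·7191/(π·7.68×10^7))^(1/3) = 0.07813 m.

78.1 mm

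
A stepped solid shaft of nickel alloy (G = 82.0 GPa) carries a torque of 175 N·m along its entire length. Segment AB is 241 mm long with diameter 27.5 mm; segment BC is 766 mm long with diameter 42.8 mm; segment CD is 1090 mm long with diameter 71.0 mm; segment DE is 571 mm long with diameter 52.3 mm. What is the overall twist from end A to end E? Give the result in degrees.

J_AB = π(0.0275)⁴/32 = 5.61×10^-8 m⁴; J_BC = π(0.0428)⁴/32 = 3.29×10^-7 m⁴; J_CD = π(0.0710)⁴/32 = 2.49×10^-6 m⁴; J_DE = π(0.0523)⁴/32 = 7.35×10^-7 m⁴.
θ = (T/G)·Σ L_i/J_i = (175.0/82.0×10⁹)·(0.241/5.61×10^-8 + 0.766/3.29×10^-7 + 1.09/2.49×10^-6 + 0.571/7.35×10^-7) = 0.01671 rad.

0.958°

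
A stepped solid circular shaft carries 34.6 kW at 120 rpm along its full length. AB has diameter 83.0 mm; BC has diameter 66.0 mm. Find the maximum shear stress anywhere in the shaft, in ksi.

ω = 2π·120/60 = 12.57 rad/s, so T = P/ω = 34.6×10³ / 12.57 = 2753 N·m.
Under the same torque, τ_max = 16T/(πd³) is largest where d is smallest — segment BC (d = 66.0 mm).
τ_max = 16·2753/(π·(0.0660)³) = 4.878×10^7 Pa.

7.07 ksi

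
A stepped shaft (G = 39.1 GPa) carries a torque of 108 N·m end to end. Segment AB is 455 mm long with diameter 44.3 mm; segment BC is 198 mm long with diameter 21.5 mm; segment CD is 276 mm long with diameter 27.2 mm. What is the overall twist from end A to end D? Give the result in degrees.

J_AB = π(0.0443)⁴/32 = 3.78×10^-7 m⁴; J_BC = π(0.0215)⁴/32 = 2.10×10^-8 m⁴; J_CD = π(0.0272)⁴/32 = 5.37×10^-8 m⁴.
θ = (T/G)·Σ L_i/J_i = (108.0/39.1×10⁹)·(0.455/3.78×10^-7 + 0.198/2.10×10^-8 + 0.276/5.37×10^-8) = 0.04358 rad.

2.50°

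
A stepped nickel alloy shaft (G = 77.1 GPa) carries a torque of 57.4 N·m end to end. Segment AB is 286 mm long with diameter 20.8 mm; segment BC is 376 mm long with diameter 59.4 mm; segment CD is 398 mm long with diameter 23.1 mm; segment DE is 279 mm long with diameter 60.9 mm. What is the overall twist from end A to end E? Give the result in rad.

J_AB = π(0.0208)⁴/32 = 1.84×10^-8 m⁴; J_BC = π(0.0594)⁴/32 = 1.22×10^-6 m⁴; J_CD = π(0.0231)⁴/32 = 2.80×10^-8 m⁴; J_DE = π(0.0609)⁴/32 = 1.35×10^-6 m⁴.
θ = (T/G)·Σ L_i/J_i = (57.40/77.1×10⁹)·(0.286/1.84×10^-8 + 0.376/1.22×10^-6 + 0.398/2.80×10^-8 + 0.279/1.35×10^-6) = 0.02257 rad.

0.0226 rad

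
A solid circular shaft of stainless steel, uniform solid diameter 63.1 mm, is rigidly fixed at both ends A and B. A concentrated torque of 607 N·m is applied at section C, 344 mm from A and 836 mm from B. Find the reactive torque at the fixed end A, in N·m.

430 N·m

With uniform GJ and both ends fixed, compatibility θ_AC = θ_CB gives T_A·a = T_B·b, together with T_A + T_B = T₀.
T_A = T₀·b/(a+b) = 607.0·836/1180 = 430.0 N·m; T_B = 177.0 N·m.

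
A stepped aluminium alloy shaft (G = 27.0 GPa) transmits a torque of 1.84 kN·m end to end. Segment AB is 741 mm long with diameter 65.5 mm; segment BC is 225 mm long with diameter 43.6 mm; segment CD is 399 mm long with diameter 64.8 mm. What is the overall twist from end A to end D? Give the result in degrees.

4.98°

J_AB = π(0.0655)⁴/32 = 1.81×10^-6 m⁴; J_BC = π(0.0436)⁴/32 = 3.55×10^-7 m⁴; J_CD = π(0.0648)⁴/32 = 1.73×10^-6 m⁴.
θ = (T/G)·Σ L_i/J_i = (1840/27.0×10⁹)·(0.741/1.81×10^-6 + 0.225/3.55×10^-7 + 0.399/1.73×10^-6) = 0.08687 rad.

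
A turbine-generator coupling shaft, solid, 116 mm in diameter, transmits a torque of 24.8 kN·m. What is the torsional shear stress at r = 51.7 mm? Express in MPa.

72.1 MPa

J = πd⁴/32 = π(0.116)⁴/32 = 1.778×10^-5 m⁴.
Shear stress varies linearly with radius: τ = T·r/J = 24800 × 0.0517 / 1.778×10^-5 = 7.213×10^7 Pa.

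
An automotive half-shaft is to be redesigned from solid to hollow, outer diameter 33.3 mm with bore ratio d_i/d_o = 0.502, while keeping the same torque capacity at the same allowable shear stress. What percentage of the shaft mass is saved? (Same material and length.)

Equal τ_max and T ⇒ the solid shaft needs d_s³ = d_o³(1−k⁴), so d_s = 33.3·(1−0.502⁴)^(1/3) = 32.58 mm.
Area ratio A_h/A_s = d_o²(1−k²)/d_s² = (1−k²)/(1−k⁴)^(2/3) = 0.7814.
Mass saving = 1 − 0.7814 = 21.9 %.

21.9 %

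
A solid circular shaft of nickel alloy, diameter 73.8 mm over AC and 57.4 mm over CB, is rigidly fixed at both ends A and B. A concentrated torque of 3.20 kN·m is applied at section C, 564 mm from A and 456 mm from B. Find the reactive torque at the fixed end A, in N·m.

Compatibility: T_A·a/J_AC = T_B·b/J_CB with T_A + T_B = T₀.
J_AC = 2.91×10^-6 m⁴, J_CB = 1.07×10^-6 m⁴, so T_A = T₀·(J_AC/a)/((J_AC/a)+(J_CB/b)) = 2203 N·m, T_B = 997.1 N·m.

2200 N·m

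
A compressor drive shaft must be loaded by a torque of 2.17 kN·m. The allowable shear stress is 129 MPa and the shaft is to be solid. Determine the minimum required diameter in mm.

For a solid shaft τ_max = 16T/(πd³), so d = (16T/(π τ_allow))^(1/3) = (16·2170/(π·1.29×10^8))^(1/3) = 0.04408 m.

44.1 mm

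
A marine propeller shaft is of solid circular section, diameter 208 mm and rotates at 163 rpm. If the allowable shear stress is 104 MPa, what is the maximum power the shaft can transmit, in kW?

J = πd⁴/32 = π(0.208)⁴/32 = 1.838×10^-4 m⁴.
T_max = τ_allow·J/r = 1.04×10^8 × 1.838×10^-4 / 0.104 = 183800 N·m.
ω = 2π·163/60 = 17.07 rad/s, so P_max = T_max·ω = 3.137×10^6 W.

3140 kW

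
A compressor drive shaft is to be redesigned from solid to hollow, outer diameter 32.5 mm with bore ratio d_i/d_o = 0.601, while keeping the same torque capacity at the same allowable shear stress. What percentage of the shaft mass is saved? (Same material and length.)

29.9 %

Equal τ_max and T ⇒ the solid shaft needs d_s³ = d_o³(1−k⁴), so d_s = 32.5·(1−0.601⁴)^(1/3) = 31.02 mm.
Area ratio A_h/A_s = d_o²(1−k²)/d_s² = (1−k²)/(1−k⁴)^(2/3) = 0.7012.
Mass saving = 1 − 0.7012 = 29.9 %.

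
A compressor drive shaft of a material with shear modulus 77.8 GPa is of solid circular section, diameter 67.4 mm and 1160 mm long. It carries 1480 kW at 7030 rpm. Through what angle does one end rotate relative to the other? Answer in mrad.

14.8 mrad

ω = 2π·7030/60 = 736.2 rad/s, so T = P/ω = 1480×10³ / 736.2 = 2010 N·m.
J = πd⁴/32 = π(0.0674)⁴/32 = 2.026×10^-6 m⁴.
θ = T·L/(G·J) = 2010 × 1.16 / (77.8×10⁹ × 2.026×10^-6) = 0.01480 rad.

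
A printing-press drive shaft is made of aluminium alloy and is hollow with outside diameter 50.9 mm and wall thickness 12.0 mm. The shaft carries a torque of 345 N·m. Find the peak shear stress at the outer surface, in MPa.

14.5 MPa

J = π(d_o⁴ − d_i⁴)/32 = π(0.0509⁴ − 0.0269⁴)/32 = 6.076×10^-7 m⁴.
τ_max = T·r/J = 345.0 × 0.0255 / 6.076×10^-7 = 1.445×10^7 Pa.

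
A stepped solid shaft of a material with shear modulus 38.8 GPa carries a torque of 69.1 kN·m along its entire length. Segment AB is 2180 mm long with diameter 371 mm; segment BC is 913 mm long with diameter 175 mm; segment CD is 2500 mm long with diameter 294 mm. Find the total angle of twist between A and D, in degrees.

1.48°

J_AB = π(0.371)⁴/32 = 1.86×10^-3 m⁴; J_BC = π(0.175)⁴/32 = 9.21×10^-5 m⁴; J_CD = π(0.294)⁴/32 = 7.33×10^-4 m⁴.
θ = (T/G)·Σ L_i/J_i = (69100/38.8×10⁹)·(2.18/1.86×10^-3 + 0.913/9.21×10^-5 + 2.50/7.33×10^-4) = 0.02582 rad.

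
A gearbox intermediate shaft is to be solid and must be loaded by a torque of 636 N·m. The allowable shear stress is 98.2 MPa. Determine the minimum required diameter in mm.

For a solid shaft τ_max = 16T/(πd³), so d = (16T/(π τ_allow))^(1/3) = (16·636.0/(π·9.82×10^7))^(1/3) = 0.03207 m.

32.1 mm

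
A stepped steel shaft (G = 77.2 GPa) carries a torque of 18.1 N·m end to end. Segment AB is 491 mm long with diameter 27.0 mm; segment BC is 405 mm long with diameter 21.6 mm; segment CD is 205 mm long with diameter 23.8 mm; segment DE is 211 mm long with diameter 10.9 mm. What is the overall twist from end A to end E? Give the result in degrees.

J_AB = π(0.0270)⁴/32 = 5.22×10^-8 m⁴; J_BC = π(0.0216)⁴/32 = 2.14×10^-8 m⁴; J_CD = π(0.0238)⁴/32 = 3.15×10^-8 m⁴; J_DE = π(0.0109)⁴/32 = 1.39×10^-9 m⁴.
θ = (T/G)·Σ L_i/J_i = (18.10/77.2×10⁹)·(0.491/5.22×10^-8 + 0.405/2.14×10^-8 + 0.205/3.15×10^-8 + 0.211/1.39×10^-9) = 0.04387 rad.

2.51°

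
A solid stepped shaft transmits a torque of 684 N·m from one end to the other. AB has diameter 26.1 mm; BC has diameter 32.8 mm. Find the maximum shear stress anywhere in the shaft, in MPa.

Under the same torque, τ_max = 16T/(πd³) is largest where d is smallest — segment AB (d = 26.1 mm).
τ_max = 16·684.0/(π·(0.0261)³) = 1.959×10^8 Pa.

196 MPa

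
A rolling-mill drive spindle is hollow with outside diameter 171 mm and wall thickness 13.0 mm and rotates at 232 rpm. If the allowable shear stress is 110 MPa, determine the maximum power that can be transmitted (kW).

J = π(d_o⁴ − d_i⁴)/32 = π(0.171⁴ − 0.145⁴)/32 = 4.054×10^-5 m⁴.
T_max = τ_allow·J/r = 1.10×10^8 × 4.054×10^-5 / 0.0855 = 52160 N·m.
ω = 2π·232/60 = 24.29 rad/s, so P_max = T_max·ω = 1.267×10^6 W.

1270 kW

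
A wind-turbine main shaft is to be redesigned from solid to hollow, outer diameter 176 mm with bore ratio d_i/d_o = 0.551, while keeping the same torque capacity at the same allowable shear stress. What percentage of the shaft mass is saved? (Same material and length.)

25.7 %

Equal τ_max and T ⇒ the solid shaft needs d_s³ = d_o³(1−k⁴), so d_s = 176·(1−0.551⁴)^(1/3) = 170.4 mm.
Area ratio A_h/A_s = d_o²(1−k²)/d_s² = (1−k²)/(1−k⁴)^(2/3) = 0.7428.
Mass saving = 1 − 0.7428 = 25.7 %.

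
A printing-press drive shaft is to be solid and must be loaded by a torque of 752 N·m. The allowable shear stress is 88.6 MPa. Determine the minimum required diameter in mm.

For a solid shaft τ_max = 16T/(πd³), so d = (16T/(π τ_allow))^(1/3) = (16·752.0/(π·8.86×10^7))^(1/3) = 0.03510 m.

35.1 mm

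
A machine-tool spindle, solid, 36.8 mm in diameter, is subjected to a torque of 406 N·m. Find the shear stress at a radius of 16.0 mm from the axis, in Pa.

J = πd⁴/32 = π(0.0368)⁴/32 = 1.800×10^-7 m⁴.
Shear stress varies linearly with radius: τ = T·r/J = 406.0 × 0.0160 / 1.800×10^-7 = 3.608×10^7 Pa.

3.61e7 Pa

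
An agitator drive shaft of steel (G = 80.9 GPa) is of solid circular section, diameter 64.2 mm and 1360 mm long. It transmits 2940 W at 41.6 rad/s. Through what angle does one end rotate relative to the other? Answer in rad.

ω = 41.6 rad/s, so T = P/ω = 2940 / 41.60 = 70.67 N·m.
J = πd⁴/32 = π(0.0642)⁴/32 = 1.668×10^-6 m⁴.
θ = T·L/(G·J) = 70.67 × 1.36 / (80.9×10⁹ × 1.668×10^-6) = 7.124×10^-4 rad.

7.12e-4 rad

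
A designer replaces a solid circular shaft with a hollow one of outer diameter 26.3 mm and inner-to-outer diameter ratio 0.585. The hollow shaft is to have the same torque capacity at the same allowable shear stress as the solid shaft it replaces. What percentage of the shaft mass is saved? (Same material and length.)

28.5 %

Equal τ_max and T ⇒ the solid shaft needs d_s³ = d_o³(1−k⁴), so d_s = 26.3·(1−0.585⁴)^(1/3) = 25.23 mm.
Area ratio A_h/A_s = d_o²(1−k²)/d_s² = (1−k²)/(1−k⁴)^(2/3) = 0.7147.
Mass saving = 1 − 0.7147 = 28.5 %.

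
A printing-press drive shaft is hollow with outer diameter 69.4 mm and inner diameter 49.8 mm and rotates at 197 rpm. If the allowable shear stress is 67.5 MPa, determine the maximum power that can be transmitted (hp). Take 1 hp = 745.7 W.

J = π(d_o⁴ − d_i⁴)/32 = π(0.0694⁴ − 0.0498⁴)/32 = 1.674×10^-6 m⁴.
T_max = τ_allow·J/r = 6.75×10^7 × 1.674×10^-6 / 0.0347 = 3255 N·m.
ω = 2π·197/60 = 20.63 rad/s, so P_max = T_max·ω = 6.716×10^4 W.

90.1 hp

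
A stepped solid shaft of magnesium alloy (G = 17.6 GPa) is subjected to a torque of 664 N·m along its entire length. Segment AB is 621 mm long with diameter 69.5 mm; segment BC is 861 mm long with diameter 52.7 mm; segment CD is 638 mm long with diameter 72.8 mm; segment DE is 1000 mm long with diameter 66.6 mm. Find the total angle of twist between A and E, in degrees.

4.66°

J_AB = π(0.0695)⁴/32 = 2.29×10^-6 m⁴; J_BC = π(0.0527)⁴/32 = 7.57×10^-7 m⁴; J_CD = π(0.0728)⁴/32 = 2.76×10^-6 m⁴; J_DE = π(0.0666)⁴/32 = 1.93×10^-6 m⁴.
θ = (T/G)·Σ L_i/J_i = (664.0/17.6×10⁹)·(0.621/2.29×10^-6 + 0.861/7.57×10^-7 + 0.638/2.76×10^-6 + 1.00/1.93×10^-6) = 0.08139 rad.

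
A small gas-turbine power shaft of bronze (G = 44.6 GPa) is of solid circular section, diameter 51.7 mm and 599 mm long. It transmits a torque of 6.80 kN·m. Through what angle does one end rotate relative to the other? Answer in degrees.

J = πd⁴/32 = π(0.0517)⁴/32 = 7.014×10^-7 m⁴.
θ = T·L/(G·J) = 6800 × 0.599 / (44.6×10⁹ × 7.014×10^-7) = 0.1302 rad.

7.46°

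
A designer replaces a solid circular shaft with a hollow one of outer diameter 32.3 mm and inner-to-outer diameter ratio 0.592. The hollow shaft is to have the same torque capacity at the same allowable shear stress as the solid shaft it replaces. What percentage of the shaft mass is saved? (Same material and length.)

29.1 %

Equal τ_max and T ⇒ the solid shaft needs d_s³ = d_o³(1−k⁴), so d_s = 32.3·(1−0.592⁴)^(1/3) = 30.92 mm.
Area ratio A_h/A_s = d_o²(1−k²)/d_s² = (1−k²)/(1−k⁴)^(2/3) = 0.7088.
Mass saving = 1 − 0.7088 = 29.1 %.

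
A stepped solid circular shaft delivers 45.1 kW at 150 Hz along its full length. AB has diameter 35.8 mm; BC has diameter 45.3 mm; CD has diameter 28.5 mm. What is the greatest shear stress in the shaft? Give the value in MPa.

ω = 2π·150 = 942.5 rad/s, so T = P/ω = 45.1×10³ / 942.5 = 47.85 N·m.
Under the same torque, τ_max = 16T/(πd³) is largest where d is smallest — segment CD (d = 28.5 mm).
τ_max = 16·47.85/(π·(0.0285)³) = 1.053×10^7 Pa.

10.5 MPa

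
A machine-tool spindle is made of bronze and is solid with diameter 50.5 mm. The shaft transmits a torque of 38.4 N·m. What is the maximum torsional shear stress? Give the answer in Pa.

J = πd⁴/32 = π(0.0505)⁴/32 = 6.385×10^-7 m⁴.
τ_max = T·r/J = 38.40 × 0.0253 / 6.385×10^-7 = 1.519×10^6 Pa.

1.52e6 Pa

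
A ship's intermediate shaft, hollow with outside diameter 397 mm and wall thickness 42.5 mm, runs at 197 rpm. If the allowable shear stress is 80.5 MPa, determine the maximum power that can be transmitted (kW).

12600 kW

J = π(d_o⁴ − d_i⁴)/32 = π(0.397⁴ − 0.312⁴)/32 = 1.508×10^-3 m⁴.
T_max = τ_allow·J/r = 8.05×10^7 × 1.508×10^-3 / 0.199 = 611700 N·m.
ω = 2π·197/60 = 20.63 rad/s, so P_max = T_max·ω = 1.262×10^7 W.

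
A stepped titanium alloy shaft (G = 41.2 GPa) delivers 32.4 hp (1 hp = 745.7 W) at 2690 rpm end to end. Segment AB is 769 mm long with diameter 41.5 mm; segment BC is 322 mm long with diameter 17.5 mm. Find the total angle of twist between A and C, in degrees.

4.49°

ω = 2π·2690/60 = 281.7 rad/s, so T = P/ω = 32.4×745.7 / 281.7 = 85.77 N·m.
J_AB = π(0.0415)⁴/32 = 2.91×10^-7 m⁴; J_BC = π(0.0175)⁴/32 = 9.21×10^-9 m⁴.
θ = (T/G)·Σ L_i/J_i = (85.77/41.2×10⁹)·(0.769/2.91×10^-7 + 0.322/9.21×10^-9) = 0.07830 rad.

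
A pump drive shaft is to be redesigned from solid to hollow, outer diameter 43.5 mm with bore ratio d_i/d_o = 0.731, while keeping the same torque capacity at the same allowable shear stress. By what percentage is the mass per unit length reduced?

Equal τ_max and T ⇒ the solid shaft needs d_s³ = d_o³(1−k⁴), so d_s = 43.5·(1−0.731⁴)^(1/3) = 38.89 mm.
Area ratio A_h/A_s = d_o²(1−k²)/d_s² = (1−k²)/(1−k⁴)^(2/3) = 0.5826.
Mass saving = 1 − 0.5826 = 41.7 %.

41.7 %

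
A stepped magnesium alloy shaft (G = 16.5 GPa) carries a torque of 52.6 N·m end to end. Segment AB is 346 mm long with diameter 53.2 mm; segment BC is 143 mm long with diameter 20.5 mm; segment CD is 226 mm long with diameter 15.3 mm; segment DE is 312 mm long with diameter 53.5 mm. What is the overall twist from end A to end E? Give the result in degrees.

9.33°

J_AB = π(0.0532)⁴/32 = 7.86×10^-7 m⁴; J_BC = π(0.0205)⁴/32 = 1.73×10^-8 m⁴; J_CD = π(0.0153)⁴/32 = 5.38×10^-9 m⁴; J_DE = π(0.0535)⁴/32 = 8.04×10^-7 m⁴.
θ = (T/G)·Σ L_i/J_i = (52.60/16.5×10⁹)·(0.346/7.86×10^-7 + 0.143/1.73×10^-8 + 0.226/5.38×10^-9 + 0.312/8.04×10^-7) = 0.1629 rad.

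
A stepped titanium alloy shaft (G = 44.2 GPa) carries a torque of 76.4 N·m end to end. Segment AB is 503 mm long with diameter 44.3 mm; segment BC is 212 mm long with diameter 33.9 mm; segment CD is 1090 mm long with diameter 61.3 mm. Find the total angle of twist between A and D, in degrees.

0.372°

J_AB = π(0.0443)⁴/32 = 3.78×10^-7 m⁴; J_BC = π(0.0339)⁴/32 = 1.30×10^-7 m⁴; J_CD = π(0.0613)⁴/32 = 1.39×10^-6 m⁴.
θ = (T/G)·Σ L_i/J_i = (76.40/44.2×10⁹)·(0.503/3.78×10^-7 + 0.212/1.30×10^-7 + 1.09/1.39×10^-6) = 6.485×10^-3 rad.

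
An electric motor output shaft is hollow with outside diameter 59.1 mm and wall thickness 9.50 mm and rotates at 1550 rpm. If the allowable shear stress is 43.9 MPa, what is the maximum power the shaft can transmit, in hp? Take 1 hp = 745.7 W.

305 hp

J = π(d_o⁴ − d_i⁴)/32 = π(0.0591⁴ − 0.0401⁴)/32 = 9.439×10^-7 m⁴.
T_max = τ_allow·J/r = 4.39×10^7 × 9.439×10^-7 / 0.0295 = 1402 N·m.
ω = 2π·1550/60 = 162.3 rad/s, so P_max = T_max·ω = 2.276×10^5 W.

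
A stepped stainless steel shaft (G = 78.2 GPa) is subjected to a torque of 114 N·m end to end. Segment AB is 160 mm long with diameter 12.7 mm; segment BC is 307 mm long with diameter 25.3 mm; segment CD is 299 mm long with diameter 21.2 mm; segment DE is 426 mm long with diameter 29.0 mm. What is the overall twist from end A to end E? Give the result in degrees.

7.64°

J_AB = π(0.0127)⁴/32 = 2.55×10^-9 m⁴; J_BC = π(0.0253)⁴/32 = 4.02×10^-8 m⁴; J_CD = π(0.0212)⁴/32 = 1.98×10^-8 m⁴; J_DE = π(0.0290)⁴/32 = 6.94×10^-8 m⁴.
θ = (T/G)·Σ L_i/J_i = (114.0/78.2×10⁹)·(0.160/2.55×10^-9 + 0.307/4.02×10^-8 + 0.299/1.98×10^-8 + 0.426/6.94×10^-8) = 0.1334 rad.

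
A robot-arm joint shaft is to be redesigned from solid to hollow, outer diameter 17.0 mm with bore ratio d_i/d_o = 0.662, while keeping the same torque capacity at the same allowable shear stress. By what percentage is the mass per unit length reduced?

Equal τ_max and T ⇒ the solid shaft needs d_s³ = d_o³(1−k⁴), so d_s = 17.0·(1−0.662⁴)^(1/3) = 15.83 mm.
Area ratio A_h/A_s = d_o²(1−k²)/d_s² = (1−k²)/(1−k⁴)^(2/3) = 0.6476.
Mass saving = 1 − 0.6476 = 35.2 %.

35.2 %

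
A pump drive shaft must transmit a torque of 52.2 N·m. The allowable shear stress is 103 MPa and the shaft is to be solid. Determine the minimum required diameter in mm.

For a solid shaft τ_max = 16T/(πd³), so d = (16T/(π τ_allow))^(1/3) = (16·52.20/(π·1.03×10^8))^(1/3) = 0.01372 m.

13.7 mm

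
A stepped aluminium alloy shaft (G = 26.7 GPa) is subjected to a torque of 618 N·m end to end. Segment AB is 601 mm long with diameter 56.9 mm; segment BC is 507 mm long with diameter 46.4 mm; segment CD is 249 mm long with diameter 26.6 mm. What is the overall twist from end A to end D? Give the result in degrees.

J_AB = π(0.0569)⁴/32 = 1.03×10^-6 m⁴; J_BC = π(0.0464)⁴/32 = 4.55×10^-7 m⁴; J_CD = π(0.0266)⁴/32 = 4.92×10^-8 m⁴.
θ = (T/G)·Σ L_i/J_i = (618.0/26.7×10⁹)·(0.601/1.03×10^-6 + 0.507/4.55×10^-7 + 0.249/4.92×10^-8) = 0.1566 rad.

8.97°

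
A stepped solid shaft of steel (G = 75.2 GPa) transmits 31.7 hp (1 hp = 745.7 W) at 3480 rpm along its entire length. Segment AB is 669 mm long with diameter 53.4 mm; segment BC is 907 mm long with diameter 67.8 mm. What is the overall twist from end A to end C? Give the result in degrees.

ω = 2π·3480/60 = 364.4 rad/s, so T = P/ω = 31.7×745.7 / 364.4 = 64.87 N·m.
J_AB = π(0.0534)⁴/32 = 7.98×10^-7 m⁴; J_BC = π(0.0678)⁴/32 = 2.07×10^-6 m⁴.
θ = (T/G)·Σ L_i/J_i = (64.87/75.2×10⁹)·(0.669/7.98×10^-7 + 0.907/2.07×10^-6) = 1.100×10^-3 rad.

0.0630°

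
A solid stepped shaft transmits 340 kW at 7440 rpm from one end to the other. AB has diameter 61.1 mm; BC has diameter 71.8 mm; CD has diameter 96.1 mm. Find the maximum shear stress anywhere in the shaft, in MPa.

9.74 MPa

ω = 2π·7440/60 = 779.1 rad/s, so T = P/ω = 340×10³ / 779.1 = 436.4 N·m.
Under the same torque, τ_max = 16T/(πd³) is largest where d is smallest — segment AB (d = 61.1 mm).
τ_max = 16·436.4/(π·(0.0611)³) = 9.744×10^6 Pa.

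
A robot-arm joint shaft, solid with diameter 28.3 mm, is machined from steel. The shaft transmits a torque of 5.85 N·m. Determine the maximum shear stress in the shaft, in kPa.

1310 kPa

J = πd⁴/32 = π(0.0283)⁴/32 = 6.297×10^-8 m⁴.
τ_max = T·r/J = 5.850 × 0.0142 / 6.297×10^-8 = 1.315×10^6 Pa.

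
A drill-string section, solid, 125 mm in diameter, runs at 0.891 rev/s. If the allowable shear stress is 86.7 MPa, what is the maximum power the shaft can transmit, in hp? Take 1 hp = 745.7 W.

J = πd⁴/32 = π(0.125)⁴/32 = 2.397×10^-5 m⁴.
T_max = τ_allow·J/r = 8.67×10^7 × 2.397×10^-5 / 0.0625 = 33250 N·m.
ω = 2π·0.891 = 5.598 rad/s, so P_max = T_max·ω = 1.861×10^5 W.

250 hp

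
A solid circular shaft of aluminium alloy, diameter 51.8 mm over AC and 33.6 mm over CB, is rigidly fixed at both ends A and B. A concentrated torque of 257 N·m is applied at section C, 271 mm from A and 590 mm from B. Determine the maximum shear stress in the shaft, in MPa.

8.71 MPa

Compatibility: T_A·a/J_AC = T_B·b/J_CB with T_A + T_B = T₀.
J_AC = 7.07×10^-7 m⁴, J_CB = 1.25×10^-7 m⁴, so T_A = T₀·(J_AC/a)/((J_AC/a)+(J_CB/b)) = 237.7 N·m, T_B = 19.33 N·m.
τ in each portion: τ_AC = 8.71×10^6 Pa, τ_CB = 2.59×10^6 Pa; maximum is in AC.
τ_max = T_AC·r/J = 237.7·0.0259/7.07×10^-7 = 8.709×10^6 Pa.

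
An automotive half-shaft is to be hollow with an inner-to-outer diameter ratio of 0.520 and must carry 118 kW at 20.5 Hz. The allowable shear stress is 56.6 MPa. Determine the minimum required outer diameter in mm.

44.6 mm

ω = 2π·20.5 = 128.8 rad/s, so T = P/ω = 118×10³ / 128.8 = 916.1 N·m.
For a hollow shaft with d_i/d_o = 0.520: τ_max = 16T/(π d_o³ (1−k⁴)), so d_o = [16T/(π τ_allow (1−k⁴))]^(1/3) = [16·916.1/(π·5.66×10^7·0.9269)]^(1/3) = 0.04464 m.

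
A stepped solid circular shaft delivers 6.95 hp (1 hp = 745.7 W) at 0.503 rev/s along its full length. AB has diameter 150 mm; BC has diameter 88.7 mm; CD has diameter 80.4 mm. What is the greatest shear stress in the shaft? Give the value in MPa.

16.1 MPa

ω = 2π·0.503 = 3.160 rad/s, so T = P/ω = 6.95×745.7 / 3.160 = 1640 N·m.
Under the same torque, τ_max = 16T/(πd³) is largest where d is smallest — segment CD (d = 80.4 mm).
τ_max = 16·1640/(π·(0.0804)³) = 1.607×10^7 Pa.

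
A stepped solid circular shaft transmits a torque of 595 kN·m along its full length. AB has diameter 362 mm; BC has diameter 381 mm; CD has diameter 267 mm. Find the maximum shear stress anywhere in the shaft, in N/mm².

159 N/mm²

Under the same torque, τ_max = 16T/(πd³) is largest where d is smallest — segment CD (d = 267 mm).
τ_max = 16·595000/(π·(0.267)³) = 1.592×10^8 Pa.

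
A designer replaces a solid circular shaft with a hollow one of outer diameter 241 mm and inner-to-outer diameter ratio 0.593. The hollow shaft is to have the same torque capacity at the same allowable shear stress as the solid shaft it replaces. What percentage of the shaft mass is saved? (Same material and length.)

Equal τ_max and T ⇒ the solid shaft needs d_s³ = d_o³(1−k⁴), so d_s = 241·(1−0.593⁴)^(1/3) = 230.6 mm.
Area ratio A_h/A_s = d_o²(1−k²)/d_s² = (1−k²)/(1−k⁴)^(2/3) = 0.7080.
Mass saving = 1 − 0.7080 = 29.2 %.

29.2 %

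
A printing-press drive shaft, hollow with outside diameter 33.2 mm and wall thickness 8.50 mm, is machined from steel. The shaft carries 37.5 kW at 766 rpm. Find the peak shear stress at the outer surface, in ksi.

ω = 2π·766/60 = 80.22 rad/s, so T = P/ω = 37.5×10³ / 80.22 = 467.5 N·m.
J = π(d_o⁴ − d_i⁴)/32 = π(0.0332⁴ − 0.0162⁴)/32 = 1.125×10^-7 m⁴.
τ_max = T·r/J = 467.5 × 0.0166 / 1.125×10^-7 = 6.897×10^7 Pa.

10.0 ksi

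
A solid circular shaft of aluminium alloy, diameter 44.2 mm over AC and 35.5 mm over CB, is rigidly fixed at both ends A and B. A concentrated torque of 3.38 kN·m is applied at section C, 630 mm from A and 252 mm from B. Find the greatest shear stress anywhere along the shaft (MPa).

Compatibility: T_A·a/J_AC = T_B·b/J_CB with T_A + T_B = T₀.
J_AC = 3.75×10^-7 m⁴, J_CB = 1.56×10^-7 m⁴, so T_A = T₀·(J_AC/a)/((J_AC/a)+(J_CB/b)) = 1657 N·m, T_B = 1723 N·m.
τ in each portion: τ_AC = 9.77×10^7 Pa, τ_CB = 1.96×10^8 Pa; maximum is in CB.
τ_max = T_CB·r/J = 1723·0.0177/1.56×10^-7 = 1.962×10^8 Pa.

196 MPa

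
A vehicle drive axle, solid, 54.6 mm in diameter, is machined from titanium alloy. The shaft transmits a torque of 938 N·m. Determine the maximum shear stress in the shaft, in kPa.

J = πd⁴/32 = π(0.0546)⁴/32 = 8.725×10^-7 m⁴.
τ_max = T·r/J = 938.0 × 0.0273 / 8.725×10^-7 = 2.935×10^7 Pa.

29300 kPa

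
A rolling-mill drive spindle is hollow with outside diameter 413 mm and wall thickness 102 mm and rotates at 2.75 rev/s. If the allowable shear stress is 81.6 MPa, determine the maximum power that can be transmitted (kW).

J = π(d_o⁴ − d_i⁴)/32 = π(0.413⁴ − 0.209⁴)/32 = 2.669×10^-3 m⁴.
T_max = τ_allow·J/r = 8.16×10^7 × 2.669×10^-3 / 0.206 = 1.055e6 N·m.
ω = 2π·2.75 = 17.28 rad/s, so P_max = T_max·ω = 1.822×10^7 W.

18200 kW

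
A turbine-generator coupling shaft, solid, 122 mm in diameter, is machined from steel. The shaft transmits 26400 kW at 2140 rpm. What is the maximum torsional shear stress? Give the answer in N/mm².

ω = 2π·2140/60 = 224.1 rad/s, so T = P/ω = 26400×10³ / 224.1 = 117800 N·m.
J = πd⁴/32 = π(0.122)⁴/32 = 2.175×10^-5 m⁴.
τ_max = T·r/J = 117800 × 0.0610 / 2.175×10^-5 = 3.304×10^8 Pa.

330 N/mm²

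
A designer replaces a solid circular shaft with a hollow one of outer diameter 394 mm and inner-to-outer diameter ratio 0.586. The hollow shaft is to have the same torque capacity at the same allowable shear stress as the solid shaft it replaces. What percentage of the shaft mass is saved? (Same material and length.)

28.6 %

Equal τ_max and T ⇒ the solid shaft needs d_s³ = d_o³(1−k⁴), so d_s = 394·(1−0.586⁴)^(1/3) = 377.9 mm.
Area ratio A_h/A_s = d_o²(1−k²)/d_s² = (1−k²)/(1−k⁴)^(2/3) = 0.7139.
Mass saving = 1 − 0.7139 = 28.6 %.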